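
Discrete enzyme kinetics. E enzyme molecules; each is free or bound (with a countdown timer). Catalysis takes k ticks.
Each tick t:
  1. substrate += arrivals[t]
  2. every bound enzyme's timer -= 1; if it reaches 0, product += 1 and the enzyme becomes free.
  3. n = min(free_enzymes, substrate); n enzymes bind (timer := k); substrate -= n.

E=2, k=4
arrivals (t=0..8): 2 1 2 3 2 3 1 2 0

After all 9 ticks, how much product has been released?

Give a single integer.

t=0: arr=2 -> substrate=0 bound=2 product=0
t=1: arr=1 -> substrate=1 bound=2 product=0
t=2: arr=2 -> substrate=3 bound=2 product=0
t=3: arr=3 -> substrate=6 bound=2 product=0
t=4: arr=2 -> substrate=6 bound=2 product=2
t=5: arr=3 -> substrate=9 bound=2 product=2
t=6: arr=1 -> substrate=10 bound=2 product=2
t=7: arr=2 -> substrate=12 bound=2 product=2
t=8: arr=0 -> substrate=10 bound=2 product=4

Answer: 4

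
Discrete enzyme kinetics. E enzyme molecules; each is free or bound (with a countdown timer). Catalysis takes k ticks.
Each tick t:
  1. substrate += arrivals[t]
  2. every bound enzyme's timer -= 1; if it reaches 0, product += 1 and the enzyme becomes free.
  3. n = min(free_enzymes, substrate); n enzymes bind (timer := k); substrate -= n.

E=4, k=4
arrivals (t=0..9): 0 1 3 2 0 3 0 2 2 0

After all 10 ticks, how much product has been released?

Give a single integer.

t=0: arr=0 -> substrate=0 bound=0 product=0
t=1: arr=1 -> substrate=0 bound=1 product=0
t=2: arr=3 -> substrate=0 bound=4 product=0
t=3: arr=2 -> substrate=2 bound=4 product=0
t=4: arr=0 -> substrate=2 bound=4 product=0
t=5: arr=3 -> substrate=4 bound=4 product=1
t=6: arr=0 -> substrate=1 bound=4 product=4
t=7: arr=2 -> substrate=3 bound=4 product=4
t=8: arr=2 -> substrate=5 bound=4 product=4
t=9: arr=0 -> substrate=4 bound=4 product=5

Answer: 5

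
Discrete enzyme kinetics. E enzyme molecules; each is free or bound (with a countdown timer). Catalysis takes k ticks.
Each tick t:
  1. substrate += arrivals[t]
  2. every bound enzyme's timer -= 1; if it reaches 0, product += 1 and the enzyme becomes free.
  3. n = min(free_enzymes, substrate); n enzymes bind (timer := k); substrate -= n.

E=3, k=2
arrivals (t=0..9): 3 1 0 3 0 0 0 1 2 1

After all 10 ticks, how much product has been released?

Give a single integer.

Answer: 8

Derivation:
t=0: arr=3 -> substrate=0 bound=3 product=0
t=1: arr=1 -> substrate=1 bound=3 product=0
t=2: arr=0 -> substrate=0 bound=1 product=3
t=3: arr=3 -> substrate=1 bound=3 product=3
t=4: arr=0 -> substrate=0 bound=3 product=4
t=5: arr=0 -> substrate=0 bound=1 product=6
t=6: arr=0 -> substrate=0 bound=0 product=7
t=7: arr=1 -> substrate=0 bound=1 product=7
t=8: arr=2 -> substrate=0 bound=3 product=7
t=9: arr=1 -> substrate=0 bound=3 product=8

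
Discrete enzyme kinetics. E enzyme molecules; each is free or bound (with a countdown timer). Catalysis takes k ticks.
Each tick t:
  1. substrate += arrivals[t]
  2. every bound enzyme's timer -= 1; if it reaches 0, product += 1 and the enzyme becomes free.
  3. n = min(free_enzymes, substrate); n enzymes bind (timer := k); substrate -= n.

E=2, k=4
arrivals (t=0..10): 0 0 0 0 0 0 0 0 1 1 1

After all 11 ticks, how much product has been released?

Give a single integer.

t=0: arr=0 -> substrate=0 bound=0 product=0
t=1: arr=0 -> substrate=0 bound=0 product=0
t=2: arr=0 -> substrate=0 bound=0 product=0
t=3: arr=0 -> substrate=0 bound=0 product=0
t=4: arr=0 -> substrate=0 bound=0 product=0
t=5: arr=0 -> substrate=0 bound=0 product=0
t=6: arr=0 -> substrate=0 bound=0 product=0
t=7: arr=0 -> substrate=0 bound=0 product=0
t=8: arr=1 -> substrate=0 bound=1 product=0
t=9: arr=1 -> substrate=0 bound=2 product=0
t=10: arr=1 -> substrate=1 bound=2 product=0

Answer: 0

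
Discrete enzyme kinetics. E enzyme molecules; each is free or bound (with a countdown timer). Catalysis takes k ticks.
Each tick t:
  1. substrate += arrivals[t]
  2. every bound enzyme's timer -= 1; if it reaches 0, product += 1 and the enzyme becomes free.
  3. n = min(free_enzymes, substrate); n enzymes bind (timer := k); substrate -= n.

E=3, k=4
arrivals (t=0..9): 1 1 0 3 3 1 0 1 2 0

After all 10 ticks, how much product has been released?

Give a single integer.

t=0: arr=1 -> substrate=0 bound=1 product=0
t=1: arr=1 -> substrate=0 bound=2 product=0
t=2: arr=0 -> substrate=0 bound=2 product=0
t=3: arr=3 -> substrate=2 bound=3 product=0
t=4: arr=3 -> substrate=4 bound=3 product=1
t=5: arr=1 -> substrate=4 bound=3 product=2
t=6: arr=0 -> substrate=4 bound=3 product=2
t=7: arr=1 -> substrate=4 bound=3 product=3
t=8: arr=2 -> substrate=5 bound=3 product=4
t=9: arr=0 -> substrate=4 bound=3 product=5

Answer: 5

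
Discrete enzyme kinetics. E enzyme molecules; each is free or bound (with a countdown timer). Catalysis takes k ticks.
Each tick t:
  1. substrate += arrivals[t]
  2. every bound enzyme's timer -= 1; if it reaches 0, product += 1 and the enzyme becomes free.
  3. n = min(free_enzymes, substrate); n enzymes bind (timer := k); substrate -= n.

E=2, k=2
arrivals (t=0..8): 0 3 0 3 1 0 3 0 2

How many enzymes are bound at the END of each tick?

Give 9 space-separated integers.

t=0: arr=0 -> substrate=0 bound=0 product=0
t=1: arr=3 -> substrate=1 bound=2 product=0
t=2: arr=0 -> substrate=1 bound=2 product=0
t=3: arr=3 -> substrate=2 bound=2 product=2
t=4: arr=1 -> substrate=3 bound=2 product=2
t=5: arr=0 -> substrate=1 bound=2 product=4
t=6: arr=3 -> substrate=4 bound=2 product=4
t=7: arr=0 -> substrate=2 bound=2 product=6
t=8: arr=2 -> substrate=4 bound=2 product=6

Answer: 0 2 2 2 2 2 2 2 2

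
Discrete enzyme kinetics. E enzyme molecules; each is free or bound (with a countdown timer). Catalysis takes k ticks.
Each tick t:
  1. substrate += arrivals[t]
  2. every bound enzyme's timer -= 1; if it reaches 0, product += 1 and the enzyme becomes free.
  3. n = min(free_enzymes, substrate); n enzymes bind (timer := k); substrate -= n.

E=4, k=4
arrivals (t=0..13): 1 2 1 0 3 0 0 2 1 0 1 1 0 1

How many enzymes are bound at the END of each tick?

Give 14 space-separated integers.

t=0: arr=1 -> substrate=0 bound=1 product=0
t=1: arr=2 -> substrate=0 bound=3 product=0
t=2: arr=1 -> substrate=0 bound=4 product=0
t=3: arr=0 -> substrate=0 bound=4 product=0
t=4: arr=3 -> substrate=2 bound=4 product=1
t=5: arr=0 -> substrate=0 bound=4 product=3
t=6: arr=0 -> substrate=0 bound=3 product=4
t=7: arr=2 -> substrate=1 bound=4 product=4
t=8: arr=1 -> substrate=1 bound=4 product=5
t=9: arr=0 -> substrate=0 bound=3 product=7
t=10: arr=1 -> substrate=0 bound=4 product=7
t=11: arr=1 -> substrate=0 bound=4 product=8
t=12: arr=0 -> substrate=0 bound=3 product=9
t=13: arr=1 -> substrate=0 bound=3 product=10

Answer: 1 3 4 4 4 4 3 4 4 3 4 4 3 3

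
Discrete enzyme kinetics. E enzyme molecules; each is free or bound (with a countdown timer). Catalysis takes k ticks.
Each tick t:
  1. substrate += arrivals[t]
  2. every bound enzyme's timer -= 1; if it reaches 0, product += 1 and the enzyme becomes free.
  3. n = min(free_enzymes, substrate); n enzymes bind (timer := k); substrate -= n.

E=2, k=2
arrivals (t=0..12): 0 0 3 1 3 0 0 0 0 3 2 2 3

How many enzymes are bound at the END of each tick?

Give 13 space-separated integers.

Answer: 0 0 2 2 2 2 2 2 1 2 2 2 2

Derivation:
t=0: arr=0 -> substrate=0 bound=0 product=0
t=1: arr=0 -> substrate=0 bound=0 product=0
t=2: arr=3 -> substrate=1 bound=2 product=0
t=3: arr=1 -> substrate=2 bound=2 product=0
t=4: arr=3 -> substrate=3 bound=2 product=2
t=5: arr=0 -> substrate=3 bound=2 product=2
t=6: arr=0 -> substrate=1 bound=2 product=4
t=7: arr=0 -> substrate=1 bound=2 product=4
t=8: arr=0 -> substrate=0 bound=1 product=6
t=9: arr=3 -> substrate=2 bound=2 product=6
t=10: arr=2 -> substrate=3 bound=2 product=7
t=11: arr=2 -> substrate=4 bound=2 product=8
t=12: arr=3 -> substrate=6 bound=2 product=9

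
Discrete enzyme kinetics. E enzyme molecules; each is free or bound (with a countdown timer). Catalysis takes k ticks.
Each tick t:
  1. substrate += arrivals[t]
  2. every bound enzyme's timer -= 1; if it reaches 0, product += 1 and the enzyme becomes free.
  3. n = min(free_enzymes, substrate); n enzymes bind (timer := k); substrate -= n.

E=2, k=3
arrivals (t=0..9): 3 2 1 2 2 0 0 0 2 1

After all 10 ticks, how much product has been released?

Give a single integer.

Answer: 6

Derivation:
t=0: arr=3 -> substrate=1 bound=2 product=0
t=1: arr=2 -> substrate=3 bound=2 product=0
t=2: arr=1 -> substrate=4 bound=2 product=0
t=3: arr=2 -> substrate=4 bound=2 product=2
t=4: arr=2 -> substrate=6 bound=2 product=2
t=5: arr=0 -> substrate=6 bound=2 product=2
t=6: arr=0 -> substrate=4 bound=2 product=4
t=7: arr=0 -> substrate=4 bound=2 product=4
t=8: arr=2 -> substrate=6 bound=2 product=4
t=9: arr=1 -> substrate=5 bound=2 product=6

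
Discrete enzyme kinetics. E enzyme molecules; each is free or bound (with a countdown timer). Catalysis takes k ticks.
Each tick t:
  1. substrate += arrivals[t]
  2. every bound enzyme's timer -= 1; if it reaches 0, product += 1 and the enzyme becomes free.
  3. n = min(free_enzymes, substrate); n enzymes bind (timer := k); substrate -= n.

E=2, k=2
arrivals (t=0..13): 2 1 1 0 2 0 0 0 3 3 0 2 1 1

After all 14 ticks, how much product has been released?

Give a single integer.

t=0: arr=2 -> substrate=0 bound=2 product=0
t=1: arr=1 -> substrate=1 bound=2 product=0
t=2: arr=1 -> substrate=0 bound=2 product=2
t=3: arr=0 -> substrate=0 bound=2 product=2
t=4: arr=2 -> substrate=0 bound=2 product=4
t=5: arr=0 -> substrate=0 bound=2 product=4
t=6: arr=0 -> substrate=0 bound=0 product=6
t=7: arr=0 -> substrate=0 bound=0 product=6
t=8: arr=3 -> substrate=1 bound=2 product=6
t=9: arr=3 -> substrate=4 bound=2 product=6
t=10: arr=0 -> substrate=2 bound=2 product=8
t=11: arr=2 -> substrate=4 bound=2 product=8
t=12: arr=1 -> substrate=3 bound=2 product=10
t=13: arr=1 -> substrate=4 bound=2 product=10

Answer: 10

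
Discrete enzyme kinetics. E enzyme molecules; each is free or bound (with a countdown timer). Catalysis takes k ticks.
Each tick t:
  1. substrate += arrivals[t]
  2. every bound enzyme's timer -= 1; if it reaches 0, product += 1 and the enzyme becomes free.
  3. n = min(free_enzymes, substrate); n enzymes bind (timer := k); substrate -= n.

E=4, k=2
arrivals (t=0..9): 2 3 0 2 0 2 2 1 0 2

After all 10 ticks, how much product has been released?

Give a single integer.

t=0: arr=2 -> substrate=0 bound=2 product=0
t=1: arr=3 -> substrate=1 bound=4 product=0
t=2: arr=0 -> substrate=0 bound=3 product=2
t=3: arr=2 -> substrate=0 bound=3 product=4
t=4: arr=0 -> substrate=0 bound=2 product=5
t=5: arr=2 -> substrate=0 bound=2 product=7
t=6: arr=2 -> substrate=0 bound=4 product=7
t=7: arr=1 -> substrate=0 bound=3 product=9
t=8: arr=0 -> substrate=0 bound=1 product=11
t=9: arr=2 -> substrate=0 bound=2 product=12

Answer: 12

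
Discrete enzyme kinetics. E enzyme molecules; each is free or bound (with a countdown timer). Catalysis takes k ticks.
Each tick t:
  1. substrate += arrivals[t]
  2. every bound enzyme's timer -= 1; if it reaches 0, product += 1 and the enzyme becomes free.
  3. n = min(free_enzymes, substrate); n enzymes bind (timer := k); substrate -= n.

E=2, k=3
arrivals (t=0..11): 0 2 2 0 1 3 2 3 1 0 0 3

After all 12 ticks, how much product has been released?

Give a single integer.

t=0: arr=0 -> substrate=0 bound=0 product=0
t=1: arr=2 -> substrate=0 bound=2 product=0
t=2: arr=2 -> substrate=2 bound=2 product=0
t=3: arr=0 -> substrate=2 bound=2 product=0
t=4: arr=1 -> substrate=1 bound=2 product=2
t=5: arr=3 -> substrate=4 bound=2 product=2
t=6: arr=2 -> substrate=6 bound=2 product=2
t=7: arr=3 -> substrate=7 bound=2 product=4
t=8: arr=1 -> substrate=8 bound=2 product=4
t=9: arr=0 -> substrate=8 bound=2 product=4
t=10: arr=0 -> substrate=6 bound=2 product=6
t=11: arr=3 -> substrate=9 bound=2 product=6

Answer: 6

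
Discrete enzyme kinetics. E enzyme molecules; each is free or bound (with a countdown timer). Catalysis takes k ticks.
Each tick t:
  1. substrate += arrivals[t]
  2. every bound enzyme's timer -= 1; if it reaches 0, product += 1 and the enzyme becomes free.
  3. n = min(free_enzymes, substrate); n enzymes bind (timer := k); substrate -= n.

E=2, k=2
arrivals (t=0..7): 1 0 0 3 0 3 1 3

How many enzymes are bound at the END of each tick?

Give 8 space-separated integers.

t=0: arr=1 -> substrate=0 bound=1 product=0
t=1: arr=0 -> substrate=0 bound=1 product=0
t=2: arr=0 -> substrate=0 bound=0 product=1
t=3: arr=3 -> substrate=1 bound=2 product=1
t=4: arr=0 -> substrate=1 bound=2 product=1
t=5: arr=3 -> substrate=2 bound=2 product=3
t=6: arr=1 -> substrate=3 bound=2 product=3
t=7: arr=3 -> substrate=4 bound=2 product=5

Answer: 1 1 0 2 2 2 2 2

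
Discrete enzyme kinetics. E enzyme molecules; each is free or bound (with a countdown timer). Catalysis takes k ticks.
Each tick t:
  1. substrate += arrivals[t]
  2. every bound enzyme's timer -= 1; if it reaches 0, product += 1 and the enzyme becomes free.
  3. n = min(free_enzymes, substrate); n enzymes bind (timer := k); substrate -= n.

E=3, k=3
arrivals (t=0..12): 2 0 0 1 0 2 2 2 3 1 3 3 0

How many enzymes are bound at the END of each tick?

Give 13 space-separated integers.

t=0: arr=2 -> substrate=0 bound=2 product=0
t=1: arr=0 -> substrate=0 bound=2 product=0
t=2: arr=0 -> substrate=0 bound=2 product=0
t=3: arr=1 -> substrate=0 bound=1 product=2
t=4: arr=0 -> substrate=0 bound=1 product=2
t=5: arr=2 -> substrate=0 bound=3 product=2
t=6: arr=2 -> substrate=1 bound=3 product=3
t=7: arr=2 -> substrate=3 bound=3 product=3
t=8: arr=3 -> substrate=4 bound=3 product=5
t=9: arr=1 -> substrate=4 bound=3 product=6
t=10: arr=3 -> substrate=7 bound=3 product=6
t=11: arr=3 -> substrate=8 bound=3 product=8
t=12: arr=0 -> substrate=7 bound=3 product=9

Answer: 2 2 2 1 1 3 3 3 3 3 3 3 3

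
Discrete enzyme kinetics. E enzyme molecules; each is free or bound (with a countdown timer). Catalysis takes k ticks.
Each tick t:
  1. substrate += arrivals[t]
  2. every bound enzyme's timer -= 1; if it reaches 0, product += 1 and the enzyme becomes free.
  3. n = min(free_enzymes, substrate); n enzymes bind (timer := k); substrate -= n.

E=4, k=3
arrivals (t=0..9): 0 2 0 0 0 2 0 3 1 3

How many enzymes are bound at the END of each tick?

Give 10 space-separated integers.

Answer: 0 2 2 2 0 2 2 4 4 4

Derivation:
t=0: arr=0 -> substrate=0 bound=0 product=0
t=1: arr=2 -> substrate=0 bound=2 product=0
t=2: arr=0 -> substrate=0 bound=2 product=0
t=3: arr=0 -> substrate=0 bound=2 product=0
t=4: arr=0 -> substrate=0 bound=0 product=2
t=5: arr=2 -> substrate=0 bound=2 product=2
t=6: arr=0 -> substrate=0 bound=2 product=2
t=7: arr=3 -> substrate=1 bound=4 product=2
t=8: arr=1 -> substrate=0 bound=4 product=4
t=9: arr=3 -> substrate=3 bound=4 product=4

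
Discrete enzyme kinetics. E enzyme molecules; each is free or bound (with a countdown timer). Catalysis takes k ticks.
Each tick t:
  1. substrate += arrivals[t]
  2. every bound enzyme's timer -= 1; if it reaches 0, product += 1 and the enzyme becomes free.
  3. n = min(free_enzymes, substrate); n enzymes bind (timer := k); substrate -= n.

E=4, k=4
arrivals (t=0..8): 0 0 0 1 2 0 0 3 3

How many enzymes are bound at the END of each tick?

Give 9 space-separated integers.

Answer: 0 0 0 1 3 3 3 4 4

Derivation:
t=0: arr=0 -> substrate=0 bound=0 product=0
t=1: arr=0 -> substrate=0 bound=0 product=0
t=2: arr=0 -> substrate=0 bound=0 product=0
t=3: arr=1 -> substrate=0 bound=1 product=0
t=4: arr=2 -> substrate=0 bound=3 product=0
t=5: arr=0 -> substrate=0 bound=3 product=0
t=6: arr=0 -> substrate=0 bound=3 product=0
t=7: arr=3 -> substrate=1 bound=4 product=1
t=8: arr=3 -> substrate=2 bound=4 product=3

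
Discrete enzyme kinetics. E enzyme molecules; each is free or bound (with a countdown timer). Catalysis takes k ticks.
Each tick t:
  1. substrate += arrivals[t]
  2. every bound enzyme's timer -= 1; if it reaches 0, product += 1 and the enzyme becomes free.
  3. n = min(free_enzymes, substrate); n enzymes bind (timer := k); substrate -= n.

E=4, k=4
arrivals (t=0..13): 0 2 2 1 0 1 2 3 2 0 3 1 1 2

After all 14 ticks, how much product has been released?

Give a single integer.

t=0: arr=0 -> substrate=0 bound=0 product=0
t=1: arr=2 -> substrate=0 bound=2 product=0
t=2: arr=2 -> substrate=0 bound=4 product=0
t=3: arr=1 -> substrate=1 bound=4 product=0
t=4: arr=0 -> substrate=1 bound=4 product=0
t=5: arr=1 -> substrate=0 bound=4 product=2
t=6: arr=2 -> substrate=0 bound=4 product=4
t=7: arr=3 -> substrate=3 bound=4 product=4
t=8: arr=2 -> substrate=5 bound=4 product=4
t=9: arr=0 -> substrate=3 bound=4 product=6
t=10: arr=3 -> substrate=4 bound=4 product=8
t=11: arr=1 -> substrate=5 bound=4 product=8
t=12: arr=1 -> substrate=6 bound=4 product=8
t=13: arr=2 -> substrate=6 bound=4 product=10

Answer: 10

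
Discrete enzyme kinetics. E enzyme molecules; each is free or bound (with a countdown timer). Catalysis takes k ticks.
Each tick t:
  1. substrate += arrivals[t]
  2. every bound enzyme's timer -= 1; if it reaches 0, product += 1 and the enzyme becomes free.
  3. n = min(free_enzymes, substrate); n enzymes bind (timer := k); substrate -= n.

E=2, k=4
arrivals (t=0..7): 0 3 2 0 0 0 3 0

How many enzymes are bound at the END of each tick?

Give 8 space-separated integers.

Answer: 0 2 2 2 2 2 2 2

Derivation:
t=0: arr=0 -> substrate=0 bound=0 product=0
t=1: arr=3 -> substrate=1 bound=2 product=0
t=2: arr=2 -> substrate=3 bound=2 product=0
t=3: arr=0 -> substrate=3 bound=2 product=0
t=4: arr=0 -> substrate=3 bound=2 product=0
t=5: arr=0 -> substrate=1 bound=2 product=2
t=6: arr=3 -> substrate=4 bound=2 product=2
t=7: arr=0 -> substrate=4 bound=2 product=2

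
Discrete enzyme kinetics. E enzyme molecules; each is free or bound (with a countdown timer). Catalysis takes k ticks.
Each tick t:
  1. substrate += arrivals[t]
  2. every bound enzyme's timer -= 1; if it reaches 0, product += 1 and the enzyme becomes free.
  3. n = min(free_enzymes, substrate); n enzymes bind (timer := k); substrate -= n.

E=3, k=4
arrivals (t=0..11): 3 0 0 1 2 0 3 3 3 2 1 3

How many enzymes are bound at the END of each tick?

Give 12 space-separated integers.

t=0: arr=3 -> substrate=0 bound=3 product=0
t=1: arr=0 -> substrate=0 bound=3 product=0
t=2: arr=0 -> substrate=0 bound=3 product=0
t=3: arr=1 -> substrate=1 bound=3 product=0
t=4: arr=2 -> substrate=0 bound=3 product=3
t=5: arr=0 -> substrate=0 bound=3 product=3
t=6: arr=3 -> substrate=3 bound=3 product=3
t=7: arr=3 -> substrate=6 bound=3 product=3
t=8: arr=3 -> substrate=6 bound=3 product=6
t=9: arr=2 -> substrate=8 bound=3 product=6
t=10: arr=1 -> substrate=9 bound=3 product=6
t=11: arr=3 -> substrate=12 bound=3 product=6

Answer: 3 3 3 3 3 3 3 3 3 3 3 3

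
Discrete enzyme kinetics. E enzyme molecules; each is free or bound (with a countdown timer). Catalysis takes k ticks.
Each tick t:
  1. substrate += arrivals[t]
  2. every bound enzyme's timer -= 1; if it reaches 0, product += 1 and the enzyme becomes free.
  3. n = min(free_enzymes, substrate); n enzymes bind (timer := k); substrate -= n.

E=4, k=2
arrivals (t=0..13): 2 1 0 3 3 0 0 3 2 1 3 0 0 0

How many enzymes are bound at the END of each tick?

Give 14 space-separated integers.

t=0: arr=2 -> substrate=0 bound=2 product=0
t=1: arr=1 -> substrate=0 bound=3 product=0
t=2: arr=0 -> substrate=0 bound=1 product=2
t=3: arr=3 -> substrate=0 bound=3 product=3
t=4: arr=3 -> substrate=2 bound=4 product=3
t=5: arr=0 -> substrate=0 bound=3 product=6
t=6: arr=0 -> substrate=0 bound=2 product=7
t=7: arr=3 -> substrate=0 bound=3 product=9
t=8: arr=2 -> substrate=1 bound=4 product=9
t=9: arr=1 -> substrate=0 bound=3 product=12
t=10: arr=3 -> substrate=1 bound=4 product=13
t=11: arr=0 -> substrate=0 bound=3 product=15
t=12: arr=0 -> substrate=0 bound=1 product=17
t=13: arr=0 -> substrate=0 bound=0 product=18

Answer: 2 3 1 3 4 3 2 3 4 3 4 3 1 0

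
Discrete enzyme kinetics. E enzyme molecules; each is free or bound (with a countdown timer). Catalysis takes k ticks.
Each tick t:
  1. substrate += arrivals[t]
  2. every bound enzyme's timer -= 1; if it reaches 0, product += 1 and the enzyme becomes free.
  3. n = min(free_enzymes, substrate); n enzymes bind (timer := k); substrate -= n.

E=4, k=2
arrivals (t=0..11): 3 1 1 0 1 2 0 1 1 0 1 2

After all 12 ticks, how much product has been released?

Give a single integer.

t=0: arr=3 -> substrate=0 bound=3 product=0
t=1: arr=1 -> substrate=0 bound=4 product=0
t=2: arr=1 -> substrate=0 bound=2 product=3
t=3: arr=0 -> substrate=0 bound=1 product=4
t=4: arr=1 -> substrate=0 bound=1 product=5
t=5: arr=2 -> substrate=0 bound=3 product=5
t=6: arr=0 -> substrate=0 bound=2 product=6
t=7: arr=1 -> substrate=0 bound=1 product=8
t=8: arr=1 -> substrate=0 bound=2 product=8
t=9: arr=0 -> substrate=0 bound=1 product=9
t=10: arr=1 -> substrate=0 bound=1 product=10
t=11: arr=2 -> substrate=0 bound=3 product=10

Answer: 10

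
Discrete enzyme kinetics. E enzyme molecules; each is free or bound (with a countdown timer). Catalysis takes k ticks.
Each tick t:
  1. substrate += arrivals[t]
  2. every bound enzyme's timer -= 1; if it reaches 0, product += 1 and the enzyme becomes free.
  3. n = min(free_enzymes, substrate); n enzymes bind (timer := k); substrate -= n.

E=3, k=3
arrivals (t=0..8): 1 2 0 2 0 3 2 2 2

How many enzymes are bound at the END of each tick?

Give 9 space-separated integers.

t=0: arr=1 -> substrate=0 bound=1 product=0
t=1: arr=2 -> substrate=0 bound=3 product=0
t=2: arr=0 -> substrate=0 bound=3 product=0
t=3: arr=2 -> substrate=1 bound=3 product=1
t=4: arr=0 -> substrate=0 bound=2 product=3
t=5: arr=3 -> substrate=2 bound=3 product=3
t=6: arr=2 -> substrate=3 bound=3 product=4
t=7: arr=2 -> substrate=4 bound=3 product=5
t=8: arr=2 -> substrate=5 bound=3 product=6

Answer: 1 3 3 3 2 3 3 3 3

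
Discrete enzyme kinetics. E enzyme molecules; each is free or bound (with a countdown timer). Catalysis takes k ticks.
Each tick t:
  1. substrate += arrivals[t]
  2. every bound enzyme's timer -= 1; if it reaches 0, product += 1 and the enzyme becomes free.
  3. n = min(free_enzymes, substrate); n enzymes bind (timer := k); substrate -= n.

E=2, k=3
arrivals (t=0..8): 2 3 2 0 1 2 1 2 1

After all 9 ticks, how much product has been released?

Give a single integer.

Answer: 4

Derivation:
t=0: arr=2 -> substrate=0 bound=2 product=0
t=1: arr=3 -> substrate=3 bound=2 product=0
t=2: arr=2 -> substrate=5 bound=2 product=0
t=3: arr=0 -> substrate=3 bound=2 product=2
t=4: arr=1 -> substrate=4 bound=2 product=2
t=5: arr=2 -> substrate=6 bound=2 product=2
t=6: arr=1 -> substrate=5 bound=2 product=4
t=7: arr=2 -> substrate=7 bound=2 product=4
t=8: arr=1 -> substrate=8 bound=2 product=4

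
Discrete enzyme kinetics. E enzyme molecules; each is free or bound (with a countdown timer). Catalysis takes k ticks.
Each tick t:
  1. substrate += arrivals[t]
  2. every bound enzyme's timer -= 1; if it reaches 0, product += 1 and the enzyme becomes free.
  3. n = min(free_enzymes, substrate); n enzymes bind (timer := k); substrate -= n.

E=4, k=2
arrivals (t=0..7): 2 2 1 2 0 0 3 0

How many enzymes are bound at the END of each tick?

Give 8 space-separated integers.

Answer: 2 4 3 3 2 0 3 3

Derivation:
t=0: arr=2 -> substrate=0 bound=2 product=0
t=1: arr=2 -> substrate=0 bound=4 product=0
t=2: arr=1 -> substrate=0 bound=3 product=2
t=3: arr=2 -> substrate=0 bound=3 product=4
t=4: arr=0 -> substrate=0 bound=2 product=5
t=5: arr=0 -> substrate=0 bound=0 product=7
t=6: arr=3 -> substrate=0 bound=3 product=7
t=7: arr=0 -> substrate=0 bound=3 product=7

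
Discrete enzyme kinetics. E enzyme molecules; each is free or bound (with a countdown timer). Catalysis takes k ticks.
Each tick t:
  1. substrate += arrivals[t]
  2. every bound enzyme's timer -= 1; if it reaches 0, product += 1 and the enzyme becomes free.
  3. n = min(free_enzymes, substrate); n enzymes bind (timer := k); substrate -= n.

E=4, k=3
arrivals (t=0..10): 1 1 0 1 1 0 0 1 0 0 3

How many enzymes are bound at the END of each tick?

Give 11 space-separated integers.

Answer: 1 2 2 2 2 2 1 1 1 1 3

Derivation:
t=0: arr=1 -> substrate=0 bound=1 product=0
t=1: arr=1 -> substrate=0 bound=2 product=0
t=2: arr=0 -> substrate=0 bound=2 product=0
t=3: arr=1 -> substrate=0 bound=2 product=1
t=4: arr=1 -> substrate=0 bound=2 product=2
t=5: arr=0 -> substrate=0 bound=2 product=2
t=6: arr=0 -> substrate=0 bound=1 product=3
t=7: arr=1 -> substrate=0 bound=1 product=4
t=8: arr=0 -> substrate=0 bound=1 product=4
t=9: arr=0 -> substrate=0 bound=1 product=4
t=10: arr=3 -> substrate=0 bound=3 product=5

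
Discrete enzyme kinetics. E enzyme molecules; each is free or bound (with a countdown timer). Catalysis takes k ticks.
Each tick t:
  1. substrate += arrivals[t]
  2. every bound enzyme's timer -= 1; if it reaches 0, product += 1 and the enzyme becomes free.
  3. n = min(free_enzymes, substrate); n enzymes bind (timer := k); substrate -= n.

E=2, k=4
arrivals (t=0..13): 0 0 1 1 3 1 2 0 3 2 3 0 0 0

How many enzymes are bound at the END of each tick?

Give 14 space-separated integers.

Answer: 0 0 1 2 2 2 2 2 2 2 2 2 2 2

Derivation:
t=0: arr=0 -> substrate=0 bound=0 product=0
t=1: arr=0 -> substrate=0 bound=0 product=0
t=2: arr=1 -> substrate=0 bound=1 product=0
t=3: arr=1 -> substrate=0 bound=2 product=0
t=4: arr=3 -> substrate=3 bound=2 product=0
t=5: arr=1 -> substrate=4 bound=2 product=0
t=6: arr=2 -> substrate=5 bound=2 product=1
t=7: arr=0 -> substrate=4 bound=2 product=2
t=8: arr=3 -> substrate=7 bound=2 product=2
t=9: arr=2 -> substrate=9 bound=2 product=2
t=10: arr=3 -> substrate=11 bound=2 product=3
t=11: arr=0 -> substrate=10 bound=2 product=4
t=12: arr=0 -> substrate=10 bound=2 product=4
t=13: arr=0 -> substrate=10 bound=2 product=4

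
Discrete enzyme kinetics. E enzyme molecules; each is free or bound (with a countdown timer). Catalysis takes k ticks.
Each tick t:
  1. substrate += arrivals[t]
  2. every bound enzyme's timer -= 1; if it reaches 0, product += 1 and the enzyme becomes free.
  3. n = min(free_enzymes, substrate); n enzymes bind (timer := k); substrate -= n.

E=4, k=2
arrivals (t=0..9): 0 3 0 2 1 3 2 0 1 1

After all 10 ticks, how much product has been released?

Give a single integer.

Answer: 11

Derivation:
t=0: arr=0 -> substrate=0 bound=0 product=0
t=1: arr=3 -> substrate=0 bound=3 product=0
t=2: arr=0 -> substrate=0 bound=3 product=0
t=3: arr=2 -> substrate=0 bound=2 product=3
t=4: arr=1 -> substrate=0 bound=3 product=3
t=5: arr=3 -> substrate=0 bound=4 product=5
t=6: arr=2 -> substrate=1 bound=4 product=6
t=7: arr=0 -> substrate=0 bound=2 product=9
t=8: arr=1 -> substrate=0 bound=2 product=10
t=9: arr=1 -> substrate=0 bound=2 product=11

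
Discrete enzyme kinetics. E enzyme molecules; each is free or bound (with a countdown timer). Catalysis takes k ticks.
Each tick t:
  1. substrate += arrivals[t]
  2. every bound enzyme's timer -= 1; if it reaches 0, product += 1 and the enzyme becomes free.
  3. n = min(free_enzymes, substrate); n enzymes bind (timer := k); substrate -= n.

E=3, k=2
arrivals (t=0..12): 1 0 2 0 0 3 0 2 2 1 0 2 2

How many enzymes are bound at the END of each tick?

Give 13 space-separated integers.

Answer: 1 1 2 2 0 3 3 2 3 3 2 2 3

Derivation:
t=0: arr=1 -> substrate=0 bound=1 product=0
t=1: arr=0 -> substrate=0 bound=1 product=0
t=2: arr=2 -> substrate=0 bound=2 product=1
t=3: arr=0 -> substrate=0 bound=2 product=1
t=4: arr=0 -> substrate=0 bound=0 product=3
t=5: arr=3 -> substrate=0 bound=3 product=3
t=6: arr=0 -> substrate=0 bound=3 product=3
t=7: arr=2 -> substrate=0 bound=2 product=6
t=8: arr=2 -> substrate=1 bound=3 product=6
t=9: arr=1 -> substrate=0 bound=3 product=8
t=10: arr=0 -> substrate=0 bound=2 product=9
t=11: arr=2 -> substrate=0 bound=2 product=11
t=12: arr=2 -> substrate=1 bound=3 product=11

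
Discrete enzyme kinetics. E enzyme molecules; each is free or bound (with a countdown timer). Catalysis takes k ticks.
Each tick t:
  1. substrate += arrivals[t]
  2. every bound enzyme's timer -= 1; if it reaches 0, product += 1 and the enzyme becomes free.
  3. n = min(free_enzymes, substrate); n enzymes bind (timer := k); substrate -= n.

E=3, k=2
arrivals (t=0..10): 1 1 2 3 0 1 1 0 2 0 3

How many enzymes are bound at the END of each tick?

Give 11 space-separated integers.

Answer: 1 2 3 3 3 3 2 1 2 2 3

Derivation:
t=0: arr=1 -> substrate=0 bound=1 product=0
t=1: arr=1 -> substrate=0 bound=2 product=0
t=2: arr=2 -> substrate=0 bound=3 product=1
t=3: arr=3 -> substrate=2 bound=3 product=2
t=4: arr=0 -> substrate=0 bound=3 product=4
t=5: arr=1 -> substrate=0 bound=3 product=5
t=6: arr=1 -> substrate=0 bound=2 product=7
t=7: arr=0 -> substrate=0 bound=1 product=8
t=8: arr=2 -> substrate=0 bound=2 product=9
t=9: arr=0 -> substrate=0 bound=2 product=9
t=10: arr=3 -> substrate=0 bound=3 product=11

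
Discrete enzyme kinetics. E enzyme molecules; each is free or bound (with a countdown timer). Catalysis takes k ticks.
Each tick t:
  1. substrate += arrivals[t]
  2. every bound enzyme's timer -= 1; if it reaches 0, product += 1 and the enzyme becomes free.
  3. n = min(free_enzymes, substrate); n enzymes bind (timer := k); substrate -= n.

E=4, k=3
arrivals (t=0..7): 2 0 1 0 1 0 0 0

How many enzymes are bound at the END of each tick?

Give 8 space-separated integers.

t=0: arr=2 -> substrate=0 bound=2 product=0
t=1: arr=0 -> substrate=0 bound=2 product=0
t=2: arr=1 -> substrate=0 bound=3 product=0
t=3: arr=0 -> substrate=0 bound=1 product=2
t=4: arr=1 -> substrate=0 bound=2 product=2
t=5: arr=0 -> substrate=0 bound=1 product=3
t=6: arr=0 -> substrate=0 bound=1 product=3
t=7: arr=0 -> substrate=0 bound=0 product=4

Answer: 2 2 3 1 2 1 1 0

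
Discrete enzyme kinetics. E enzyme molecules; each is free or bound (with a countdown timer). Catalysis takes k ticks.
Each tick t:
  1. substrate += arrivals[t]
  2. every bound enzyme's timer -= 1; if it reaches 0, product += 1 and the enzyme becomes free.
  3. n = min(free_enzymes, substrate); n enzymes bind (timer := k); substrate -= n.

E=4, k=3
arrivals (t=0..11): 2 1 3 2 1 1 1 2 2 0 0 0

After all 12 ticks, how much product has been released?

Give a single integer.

t=0: arr=2 -> substrate=0 bound=2 product=0
t=1: arr=1 -> substrate=0 bound=3 product=0
t=2: arr=3 -> substrate=2 bound=4 product=0
t=3: arr=2 -> substrate=2 bound=4 product=2
t=4: arr=1 -> substrate=2 bound=4 product=3
t=5: arr=1 -> substrate=2 bound=4 product=4
t=6: arr=1 -> substrate=1 bound=4 product=6
t=7: arr=2 -> substrate=2 bound=4 product=7
t=8: arr=2 -> substrate=3 bound=4 product=8
t=9: arr=0 -> substrate=1 bound=4 product=10
t=10: arr=0 -> substrate=0 bound=4 product=11
t=11: arr=0 -> substrate=0 bound=3 product=12

Answer: 12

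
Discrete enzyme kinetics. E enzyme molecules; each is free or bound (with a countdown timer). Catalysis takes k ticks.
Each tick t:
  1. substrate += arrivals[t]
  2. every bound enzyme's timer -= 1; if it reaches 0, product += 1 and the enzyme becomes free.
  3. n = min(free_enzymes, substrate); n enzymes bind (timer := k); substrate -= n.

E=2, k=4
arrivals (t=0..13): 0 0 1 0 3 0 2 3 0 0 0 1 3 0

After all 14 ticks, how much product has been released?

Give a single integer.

t=0: arr=0 -> substrate=0 bound=0 product=0
t=1: arr=0 -> substrate=0 bound=0 product=0
t=2: arr=1 -> substrate=0 bound=1 product=0
t=3: arr=0 -> substrate=0 bound=1 product=0
t=4: arr=3 -> substrate=2 bound=2 product=0
t=5: arr=0 -> substrate=2 bound=2 product=0
t=6: arr=2 -> substrate=3 bound=2 product=1
t=7: arr=3 -> substrate=6 bound=2 product=1
t=8: arr=0 -> substrate=5 bound=2 product=2
t=9: arr=0 -> substrate=5 bound=2 product=2
t=10: arr=0 -> substrate=4 bound=2 product=3
t=11: arr=1 -> substrate=5 bound=2 product=3
t=12: arr=3 -> substrate=7 bound=2 product=4
t=13: arr=0 -> substrate=7 bound=2 product=4

Answer: 4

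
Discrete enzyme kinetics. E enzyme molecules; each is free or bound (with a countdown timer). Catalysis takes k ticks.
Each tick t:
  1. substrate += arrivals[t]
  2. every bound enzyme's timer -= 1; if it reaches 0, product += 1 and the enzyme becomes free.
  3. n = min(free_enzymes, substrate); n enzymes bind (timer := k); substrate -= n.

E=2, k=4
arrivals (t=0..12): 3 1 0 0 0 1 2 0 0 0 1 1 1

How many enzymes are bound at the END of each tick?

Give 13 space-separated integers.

t=0: arr=3 -> substrate=1 bound=2 product=0
t=1: arr=1 -> substrate=2 bound=2 product=0
t=2: arr=0 -> substrate=2 bound=2 product=0
t=3: arr=0 -> substrate=2 bound=2 product=0
t=4: arr=0 -> substrate=0 bound=2 product=2
t=5: arr=1 -> substrate=1 bound=2 product=2
t=6: arr=2 -> substrate=3 bound=2 product=2
t=7: arr=0 -> substrate=3 bound=2 product=2
t=8: arr=0 -> substrate=1 bound=2 product=4
t=9: arr=0 -> substrate=1 bound=2 product=4
t=10: arr=1 -> substrate=2 bound=2 product=4
t=11: arr=1 -> substrate=3 bound=2 product=4
t=12: arr=1 -> substrate=2 bound=2 product=6

Answer: 2 2 2 2 2 2 2 2 2 2 2 2 2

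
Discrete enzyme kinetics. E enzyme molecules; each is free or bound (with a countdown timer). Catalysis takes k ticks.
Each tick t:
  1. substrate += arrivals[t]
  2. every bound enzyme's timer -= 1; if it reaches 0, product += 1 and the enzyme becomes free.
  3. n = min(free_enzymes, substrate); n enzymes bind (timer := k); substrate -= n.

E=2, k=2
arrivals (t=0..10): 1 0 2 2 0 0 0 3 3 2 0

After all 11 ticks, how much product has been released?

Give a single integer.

t=0: arr=1 -> substrate=0 bound=1 product=0
t=1: arr=0 -> substrate=0 bound=1 product=0
t=2: arr=2 -> substrate=0 bound=2 product=1
t=3: arr=2 -> substrate=2 bound=2 product=1
t=4: arr=0 -> substrate=0 bound=2 product=3
t=5: arr=0 -> substrate=0 bound=2 product=3
t=6: arr=0 -> substrate=0 bound=0 product=5
t=7: arr=3 -> substrate=1 bound=2 product=5
t=8: arr=3 -> substrate=4 bound=2 product=5
t=9: arr=2 -> substrate=4 bound=2 product=7
t=10: arr=0 -> substrate=4 bound=2 product=7

Answer: 7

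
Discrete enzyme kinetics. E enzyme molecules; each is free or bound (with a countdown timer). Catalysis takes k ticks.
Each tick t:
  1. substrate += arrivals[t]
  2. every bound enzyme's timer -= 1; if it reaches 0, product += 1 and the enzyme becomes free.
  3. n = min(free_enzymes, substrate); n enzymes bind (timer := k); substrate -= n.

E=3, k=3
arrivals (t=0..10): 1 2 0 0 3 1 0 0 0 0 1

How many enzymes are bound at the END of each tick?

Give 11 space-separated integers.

Answer: 1 3 3 2 3 3 3 1 1 1 1

Derivation:
t=0: arr=1 -> substrate=0 bound=1 product=0
t=1: arr=2 -> substrate=0 bound=3 product=0
t=2: arr=0 -> substrate=0 bound=3 product=0
t=3: arr=0 -> substrate=0 bound=2 product=1
t=4: arr=3 -> substrate=0 bound=3 product=3
t=5: arr=1 -> substrate=1 bound=3 product=3
t=6: arr=0 -> substrate=1 bound=3 product=3
t=7: arr=0 -> substrate=0 bound=1 product=6
t=8: arr=0 -> substrate=0 bound=1 product=6
t=9: arr=0 -> substrate=0 bound=1 product=6
t=10: arr=1 -> substrate=0 bound=1 product=7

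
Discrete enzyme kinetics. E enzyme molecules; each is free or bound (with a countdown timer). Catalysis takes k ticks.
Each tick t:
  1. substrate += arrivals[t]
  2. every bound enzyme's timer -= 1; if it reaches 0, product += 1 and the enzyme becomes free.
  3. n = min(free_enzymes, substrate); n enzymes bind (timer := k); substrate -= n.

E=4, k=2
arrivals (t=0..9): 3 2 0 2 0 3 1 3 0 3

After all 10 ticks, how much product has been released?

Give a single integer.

t=0: arr=3 -> substrate=0 bound=3 product=0
t=1: arr=2 -> substrate=1 bound=4 product=0
t=2: arr=0 -> substrate=0 bound=2 product=3
t=3: arr=2 -> substrate=0 bound=3 product=4
t=4: arr=0 -> substrate=0 bound=2 product=5
t=5: arr=3 -> substrate=0 bound=3 product=7
t=6: arr=1 -> substrate=0 bound=4 product=7
t=7: arr=3 -> substrate=0 bound=4 product=10
t=8: arr=0 -> substrate=0 bound=3 product=11
t=9: arr=3 -> substrate=0 bound=3 product=14

Answer: 14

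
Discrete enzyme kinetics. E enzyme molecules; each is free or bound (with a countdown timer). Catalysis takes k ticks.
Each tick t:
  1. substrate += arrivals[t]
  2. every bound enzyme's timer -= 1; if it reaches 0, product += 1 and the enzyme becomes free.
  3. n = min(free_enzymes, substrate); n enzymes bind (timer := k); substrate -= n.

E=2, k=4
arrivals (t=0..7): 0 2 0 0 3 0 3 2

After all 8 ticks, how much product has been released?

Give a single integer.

t=0: arr=0 -> substrate=0 bound=0 product=0
t=1: arr=2 -> substrate=0 bound=2 product=0
t=2: arr=0 -> substrate=0 bound=2 product=0
t=3: arr=0 -> substrate=0 bound=2 product=0
t=4: arr=3 -> substrate=3 bound=2 product=0
t=5: arr=0 -> substrate=1 bound=2 product=2
t=6: arr=3 -> substrate=4 bound=2 product=2
t=7: arr=2 -> substrate=6 bound=2 product=2

Answer: 2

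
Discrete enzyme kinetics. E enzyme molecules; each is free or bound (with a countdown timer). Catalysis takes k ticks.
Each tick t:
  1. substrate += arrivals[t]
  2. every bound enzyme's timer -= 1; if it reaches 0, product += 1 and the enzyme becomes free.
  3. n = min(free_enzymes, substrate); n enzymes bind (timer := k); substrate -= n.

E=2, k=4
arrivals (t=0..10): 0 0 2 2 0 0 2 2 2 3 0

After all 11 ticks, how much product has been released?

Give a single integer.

Answer: 4

Derivation:
t=0: arr=0 -> substrate=0 bound=0 product=0
t=1: arr=0 -> substrate=0 bound=0 product=0
t=2: arr=2 -> substrate=0 bound=2 product=0
t=3: arr=2 -> substrate=2 bound=2 product=0
t=4: arr=0 -> substrate=2 bound=2 product=0
t=5: arr=0 -> substrate=2 bound=2 product=0
t=6: arr=2 -> substrate=2 bound=2 product=2
t=7: arr=2 -> substrate=4 bound=2 product=2
t=8: arr=2 -> substrate=6 bound=2 product=2
t=9: arr=3 -> substrate=9 bound=2 product=2
t=10: arr=0 -> substrate=7 bound=2 product=4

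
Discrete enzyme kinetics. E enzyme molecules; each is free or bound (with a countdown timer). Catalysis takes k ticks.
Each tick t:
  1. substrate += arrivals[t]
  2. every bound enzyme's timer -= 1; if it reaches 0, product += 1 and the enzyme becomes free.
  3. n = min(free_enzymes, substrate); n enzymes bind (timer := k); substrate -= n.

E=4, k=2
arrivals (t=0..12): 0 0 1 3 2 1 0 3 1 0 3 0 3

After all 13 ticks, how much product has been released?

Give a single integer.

Answer: 14

Derivation:
t=0: arr=0 -> substrate=0 bound=0 product=0
t=1: arr=0 -> substrate=0 bound=0 product=0
t=2: arr=1 -> substrate=0 bound=1 product=0
t=3: arr=3 -> substrate=0 bound=4 product=0
t=4: arr=2 -> substrate=1 bound=4 product=1
t=5: arr=1 -> substrate=0 bound=3 product=4
t=6: arr=0 -> substrate=0 bound=2 product=5
t=7: arr=3 -> substrate=0 bound=3 product=7
t=8: arr=1 -> substrate=0 bound=4 product=7
t=9: arr=0 -> substrate=0 bound=1 product=10
t=10: arr=3 -> substrate=0 bound=3 product=11
t=11: arr=0 -> substrate=0 bound=3 product=11
t=12: arr=3 -> substrate=0 bound=3 product=14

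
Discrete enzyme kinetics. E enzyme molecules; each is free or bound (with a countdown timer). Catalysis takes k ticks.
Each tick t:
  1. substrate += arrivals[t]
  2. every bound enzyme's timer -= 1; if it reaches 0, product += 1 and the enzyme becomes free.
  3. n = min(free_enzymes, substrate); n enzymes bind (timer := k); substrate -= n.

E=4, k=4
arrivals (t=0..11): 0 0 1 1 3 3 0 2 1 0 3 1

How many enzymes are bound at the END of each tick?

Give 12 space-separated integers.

Answer: 0 0 1 2 4 4 4 4 4 4 4 4

Derivation:
t=0: arr=0 -> substrate=0 bound=0 product=0
t=1: arr=0 -> substrate=0 bound=0 product=0
t=2: arr=1 -> substrate=0 bound=1 product=0
t=3: arr=1 -> substrate=0 bound=2 product=0
t=4: arr=3 -> substrate=1 bound=4 product=0
t=5: arr=3 -> substrate=4 bound=4 product=0
t=6: arr=0 -> substrate=3 bound=4 product=1
t=7: arr=2 -> substrate=4 bound=4 product=2
t=8: arr=1 -> substrate=3 bound=4 product=4
t=9: arr=0 -> substrate=3 bound=4 product=4
t=10: arr=3 -> substrate=5 bound=4 product=5
t=11: arr=1 -> substrate=5 bound=4 product=6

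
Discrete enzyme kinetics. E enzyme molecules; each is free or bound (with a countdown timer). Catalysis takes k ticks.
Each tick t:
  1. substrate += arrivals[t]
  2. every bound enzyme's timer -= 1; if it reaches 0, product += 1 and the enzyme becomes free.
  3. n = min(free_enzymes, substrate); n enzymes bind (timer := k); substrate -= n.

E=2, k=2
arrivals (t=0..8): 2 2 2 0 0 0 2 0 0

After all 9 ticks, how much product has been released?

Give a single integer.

Answer: 8

Derivation:
t=0: arr=2 -> substrate=0 bound=2 product=0
t=1: arr=2 -> substrate=2 bound=2 product=0
t=2: arr=2 -> substrate=2 bound=2 product=2
t=3: arr=0 -> substrate=2 bound=2 product=2
t=4: arr=0 -> substrate=0 bound=2 product=4
t=5: arr=0 -> substrate=0 bound=2 product=4
t=6: arr=2 -> substrate=0 bound=2 product=6
t=7: arr=0 -> substrate=0 bound=2 product=6
t=8: arr=0 -> substrate=0 bound=0 product=8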